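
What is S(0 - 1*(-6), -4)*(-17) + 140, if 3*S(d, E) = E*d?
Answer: 276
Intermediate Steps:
S(d, E) = E*d/3 (S(d, E) = (E*d)/3 = E*d/3)
S(0 - 1*(-6), -4)*(-17) + 140 = ((⅓)*(-4)*(0 - 1*(-6)))*(-17) + 140 = ((⅓)*(-4)*(0 + 6))*(-17) + 140 = ((⅓)*(-4)*6)*(-17) + 140 = -8*(-17) + 140 = 136 + 140 = 276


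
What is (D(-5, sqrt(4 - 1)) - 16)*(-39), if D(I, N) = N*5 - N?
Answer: 624 - 156*sqrt(3) ≈ 353.80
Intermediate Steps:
D(I, N) = 4*N (D(I, N) = 5*N - N = 4*N)
(D(-5, sqrt(4 - 1)) - 16)*(-39) = (4*sqrt(4 - 1) - 16)*(-39) = (4*sqrt(3) - 16)*(-39) = (-16 + 4*sqrt(3))*(-39) = 624 - 156*sqrt(3)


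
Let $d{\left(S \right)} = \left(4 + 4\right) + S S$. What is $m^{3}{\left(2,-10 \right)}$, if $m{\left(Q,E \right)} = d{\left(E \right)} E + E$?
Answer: $-1295029000$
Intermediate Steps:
$d{\left(S \right)} = 8 + S^{2}$
$m{\left(Q,E \right)} = E + E \left(8 + E^{2}\right)$ ($m{\left(Q,E \right)} = \left(8 + E^{2}\right) E + E = E \left(8 + E^{2}\right) + E = E + E \left(8 + E^{2}\right)$)
$m^{3}{\left(2,-10 \right)} = \left(- 10 \left(9 + \left(-10\right)^{2}\right)\right)^{3} = \left(- 10 \left(9 + 100\right)\right)^{3} = \left(\left(-10\right) 109\right)^{3} = \left(-1090\right)^{3} = -1295029000$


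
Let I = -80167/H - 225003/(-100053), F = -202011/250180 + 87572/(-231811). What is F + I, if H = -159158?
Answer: 241237697226118615501/153919614316218219420 ≈ 1.5673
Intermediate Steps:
F = -68737134881/57994475980 (F = -202011*1/250180 + 87572*(-1/231811) = -202011/250180 - 87572/231811 = -68737134881/57994475980 ≈ -1.1852)
I = 14610658775/5308078458 (I = -80167/(-159158) - 225003/(-100053) = -80167*(-1/159158) - 225003*(-1/100053) = 80167/159158 + 75001/33351 = 14610658775/5308078458 ≈ 2.7525)
F + I = -68737134881/57994475980 + 14610658775/5308078458 = 241237697226118615501/153919614316218219420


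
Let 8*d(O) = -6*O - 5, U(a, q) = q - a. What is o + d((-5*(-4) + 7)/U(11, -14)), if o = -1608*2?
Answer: -643163/200 ≈ -3215.8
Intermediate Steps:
o = -3216
d(O) = -5/8 - 3*O/4 (d(O) = (-6*O - 5)/8 = (-5 - 6*O)/8 = -5/8 - 3*O/4)
o + d((-5*(-4) + 7)/U(11, -14)) = -3216 + (-5/8 - 3*(-5*(-4) + 7)/(4*(-14 - 1*11))) = -3216 + (-5/8 - 3*(20 + 7)/(4*(-14 - 11))) = -3216 + (-5/8 - 81/(4*(-25))) = -3216 + (-5/8 - 81*(-1)/(4*25)) = -3216 + (-5/8 - ¾*(-27/25)) = -3216 + (-5/8 + 81/100) = -3216 + 37/200 = -643163/200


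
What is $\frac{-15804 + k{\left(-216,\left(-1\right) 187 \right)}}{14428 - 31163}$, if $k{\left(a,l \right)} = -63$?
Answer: $\frac{15867}{16735} \approx 0.94813$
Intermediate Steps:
$\frac{-15804 + k{\left(-216,\left(-1\right) 187 \right)}}{14428 - 31163} = \frac{-15804 - 63}{14428 - 31163} = - \frac{15867}{-16735} = \left(-15867\right) \left(- \frac{1}{16735}\right) = \frac{15867}{16735}$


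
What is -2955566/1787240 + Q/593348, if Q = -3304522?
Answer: -136779519183/18936701420 ≈ -7.2230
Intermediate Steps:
-2955566/1787240 + Q/593348 = -2955566/1787240 - 3304522/593348 = -2955566*1/1787240 - 3304522*1/593348 = -1477783/893620 - 1652261/296674 = -136779519183/18936701420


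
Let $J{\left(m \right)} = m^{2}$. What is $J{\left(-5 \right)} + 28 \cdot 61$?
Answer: $1733$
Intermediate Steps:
$J{\left(-5 \right)} + 28 \cdot 61 = \left(-5\right)^{2} + 28 \cdot 61 = 25 + 1708 = 1733$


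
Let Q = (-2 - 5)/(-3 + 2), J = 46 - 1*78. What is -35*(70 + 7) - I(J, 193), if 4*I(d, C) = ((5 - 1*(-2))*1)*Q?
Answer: -10829/4 ≈ -2707.3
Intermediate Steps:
J = -32 (J = 46 - 78 = -32)
Q = 7 (Q = -7/(-1) = -7*(-1) = 7)
I(d, C) = 49/4 (I(d, C) = (((5 - 1*(-2))*1)*7)/4 = (((5 + 2)*1)*7)/4 = ((7*1)*7)/4 = (7*7)/4 = (¼)*49 = 49/4)
-35*(70 + 7) - I(J, 193) = -35*(70 + 7) - 1*49/4 = -35*77 - 49/4 = -2695 - 49/4 = -10829/4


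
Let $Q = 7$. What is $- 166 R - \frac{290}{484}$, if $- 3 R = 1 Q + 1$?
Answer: $\frac{320941}{726} \approx 442.07$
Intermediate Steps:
$R = - \frac{8}{3}$ ($R = - \frac{1 \cdot 7 + 1}{3} = - \frac{7 + 1}{3} = \left(- \frac{1}{3}\right) 8 = - \frac{8}{3} \approx -2.6667$)
$- 166 R - \frac{290}{484} = \left(-166\right) \left(- \frac{8}{3}\right) - \frac{290}{484} = \frac{1328}{3} - \frac{145}{242} = \frac{320941}{726}$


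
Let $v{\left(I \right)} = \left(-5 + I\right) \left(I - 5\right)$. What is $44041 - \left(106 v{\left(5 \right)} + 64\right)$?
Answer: $43977$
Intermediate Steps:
$v{\left(I \right)} = \left(-5 + I\right)^{2}$ ($v{\left(I \right)} = \left(-5 + I\right) \left(-5 + I\right) = \left(-5 + I\right)^{2}$)
$44041 - \left(106 v{\left(5 \right)} + 64\right) = 44041 - \left(106 \left(-5 + 5\right)^{2} + 64\right) = 44041 - \left(106 \cdot 0^{2} + 64\right) = 44041 - \left(106 \cdot 0 + 64\right) = 44041 - \left(0 + 64\right) = 44041 - 64 = 43977$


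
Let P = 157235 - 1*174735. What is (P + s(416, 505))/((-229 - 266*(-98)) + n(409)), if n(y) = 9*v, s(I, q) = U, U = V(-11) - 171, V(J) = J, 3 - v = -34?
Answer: -2947/4362 ≈ -0.67561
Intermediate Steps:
v = 37 (v = 3 - 1*(-34) = 3 + 34 = 37)
U = -182 (U = -11 - 171 = -182)
s(I, q) = -182
P = -17500 (P = 157235 - 174735 = -17500)
n(y) = 333 (n(y) = 9*37 = 333)
(P + s(416, 505))/((-229 - 266*(-98)) + n(409)) = (-17500 - 182)/((-229 - 266*(-98)) + 333) = -17682/((-229 + 26068) + 333) = -17682/(25839 + 333) = -17682/26172 = -17682*1/26172 = -2947/4362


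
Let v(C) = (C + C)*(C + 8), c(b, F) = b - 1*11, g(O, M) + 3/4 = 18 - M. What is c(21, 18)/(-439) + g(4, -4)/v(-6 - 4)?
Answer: 7143/14048 ≈ 0.50847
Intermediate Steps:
g(O, M) = 69/4 - M (g(O, M) = -¾ + (18 - M) = 69/4 - M)
c(b, F) = -11 + b (c(b, F) = b - 11 = -11 + b)
v(C) = 2*C*(8 + C) (v(C) = (2*C)*(8 + C) = 2*C*(8 + C))
c(21, 18)/(-439) + g(4, -4)/v(-6 - 4) = (-11 + 21)/(-439) + (69/4 - 1*(-4))/((2*(-6 - 4)*(8 + (-6 - 4)))) = 10*(-1/439) + (69/4 + 4)/((2*(-10)*(8 - 10))) = -10/439 + 85/(4*((2*(-10)*(-2)))) = -10/439 + (85/4)/40 = -10/439 + (85/4)*(1/40) = -10/439 + 17/32 = 7143/14048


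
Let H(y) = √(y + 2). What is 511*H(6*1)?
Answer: 1022*√2 ≈ 1445.3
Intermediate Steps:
H(y) = √(2 + y)
511*H(6*1) = 511*√(2 + 6*1) = 511*√(2 + 6) = 511*√8 = 511*(2*√2) = 1022*√2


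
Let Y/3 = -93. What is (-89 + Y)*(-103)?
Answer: 37904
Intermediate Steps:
Y = -279 (Y = 3*(-93) = -279)
(-89 + Y)*(-103) = (-89 - 279)*(-103) = -368*(-103) = 37904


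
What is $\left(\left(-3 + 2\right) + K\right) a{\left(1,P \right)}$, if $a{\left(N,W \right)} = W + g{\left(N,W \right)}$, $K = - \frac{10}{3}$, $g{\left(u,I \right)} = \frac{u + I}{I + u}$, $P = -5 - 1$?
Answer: $\frac{65}{3} \approx 21.667$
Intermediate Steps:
$P = -6$ ($P = -5 - 1 = -6$)
$g{\left(u,I \right)} = 1$ ($g{\left(u,I \right)} = \frac{I + u}{I + u} = 1$)
$K = - \frac{10}{3}$ ($K = \left(-10\right) \frac{1}{3} = - \frac{10}{3} \approx -3.3333$)
$a{\left(N,W \right)} = 1 + W$ ($a{\left(N,W \right)} = W + 1 = 1 + W$)
$\left(\left(-3 + 2\right) + K\right) a{\left(1,P \right)} = \left(\left(-3 + 2\right) - \frac{10}{3}\right) \left(1 - 6\right) = \left(-1 - \frac{10}{3}\right) \left(-5\right) = \left(- \frac{13}{3}\right) \left(-5\right) = \frac{65}{3}$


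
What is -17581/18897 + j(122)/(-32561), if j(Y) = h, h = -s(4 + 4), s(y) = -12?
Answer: -572681705/615305217 ≈ -0.93073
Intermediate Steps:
h = 12 (h = -1*(-12) = 12)
j(Y) = 12
-17581/18897 + j(122)/(-32561) = -17581/18897 + 12/(-32561) = -17581*1/18897 + 12*(-1/32561) = -17581/18897 - 12/32561 = -572681705/615305217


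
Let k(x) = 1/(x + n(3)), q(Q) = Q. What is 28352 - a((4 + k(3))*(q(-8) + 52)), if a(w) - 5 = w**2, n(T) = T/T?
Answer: -6622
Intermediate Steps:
n(T) = 1
k(x) = 1/(1 + x) (k(x) = 1/(x + 1) = 1/(1 + x))
a(w) = 5 + w**2
28352 - a((4 + k(3))*(q(-8) + 52)) = 28352 - (5 + ((4 + 1/(1 + 3))*(-8 + 52))**2) = 28352 - (5 + ((4 + 1/4)*44)**2) = 28352 - (5 + ((17/4)*44)**2) = 28352 - (5 + 187**2) = 28352 - (5 + 34969) = 28352 - 1*34974 = 28352 - 34974 = -6622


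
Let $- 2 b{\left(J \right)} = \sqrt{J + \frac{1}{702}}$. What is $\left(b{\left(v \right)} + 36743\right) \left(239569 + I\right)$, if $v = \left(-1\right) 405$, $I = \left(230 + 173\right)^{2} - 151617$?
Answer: $9199014223 - \frac{250361 i \sqrt{22176102}}{468} \approx 9.199 \cdot 10^{9} - 2.5192 \cdot 10^{6} i$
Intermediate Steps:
$I = 10792$ ($I = 403^{2} - 151617 = 162409 - 151617 = 10792$)
$v = -405$
$b{\left(J \right)} = - \frac{\sqrt{\frac{1}{702} + J}}{2}$ ($b{\left(J \right)} = - \frac{\sqrt{J + \frac{1}{702}}}{2} = - \frac{\sqrt{\frac{1}{702} + J}}{2}$)
$\left(b{\left(v \right)} + 36743\right) \left(239569 + I\right) = \left(- \frac{\sqrt{78 + 54756 \left(-405\right)}}{468} + 36743\right) \left(239569 + 10792\right) = \left(- \frac{\sqrt{78 - 22176180}}{468} + 36743\right) 250361 = \left(- \frac{\sqrt{-22176102}}{468} + 36743\right) 250361 = \left(- \frac{i \sqrt{22176102}}{468} + 36743\right) 250361 = \left(36743 - \frac{i \sqrt{22176102}}{468}\right) 250361 = 9199014223 - \frac{250361 i \sqrt{22176102}}{468}$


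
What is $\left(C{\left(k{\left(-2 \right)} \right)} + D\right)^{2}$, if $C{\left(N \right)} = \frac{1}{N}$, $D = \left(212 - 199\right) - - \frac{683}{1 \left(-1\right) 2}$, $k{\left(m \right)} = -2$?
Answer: $108241$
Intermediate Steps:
$D = - \frac{657}{2}$ ($D = \left(212 - 199\right) - - \frac{683}{\left(-1\right) 2} = 13 - - \frac{683}{-2} = 13 - \left(-683\right) \left(- \frac{1}{2}\right) = 13 - \frac{683}{2} = - \frac{657}{2} \approx -328.5$)
$\left(C{\left(k{\left(-2 \right)} \right)} + D\right)^{2} = \left(\frac{1}{-2} - \frac{657}{2}\right)^{2} = \left(- \frac{1}{2} - \frac{657}{2}\right)^{2} = \left(-329\right)^{2} = 108241$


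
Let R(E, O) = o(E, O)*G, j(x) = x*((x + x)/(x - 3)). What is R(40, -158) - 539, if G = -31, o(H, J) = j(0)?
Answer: -539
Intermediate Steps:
j(x) = 2*x**2/(-3 + x) (j(x) = x*((2*x)/(-3 + x)) = x*(2*x/(-3 + x)) = 2*x**2/(-3 + x))
o(H, J) = 0 (o(H, J) = 2*0**2/(-3 + 0) = 2*0/(-3) = 2*0*(-1/3) = 0)
R(E, O) = 0 (R(E, O) = 0*(-31) = 0)
R(40, -158) - 539 = 0 - 539 = -539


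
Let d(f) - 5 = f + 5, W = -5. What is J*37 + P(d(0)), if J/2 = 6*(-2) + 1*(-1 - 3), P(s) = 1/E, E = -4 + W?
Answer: -10657/9 ≈ -1184.1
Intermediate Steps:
d(f) = 10 + f (d(f) = 5 + (f + 5) = 5 + (5 + f) = 10 + f)
E = -9 (E = -4 - 5 = -9)
P(s) = -1/9 (P(s) = 1/(-9) = -1/9)
J = -32 (J = 2*(6*(-2) + 1*(-1 - 3)) = 2*(-12 + 1*(-4)) = 2*(-12 - 4) = 2*(-16) = -32)
J*37 + P(d(0)) = -32*37 - 1/9 = -1184 - 1/9 = -10657/9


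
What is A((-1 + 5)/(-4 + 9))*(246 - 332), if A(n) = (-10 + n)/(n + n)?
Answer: 989/2 ≈ 494.50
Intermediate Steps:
A(n) = (-10 + n)/(2*n) (A(n) = (-10 + n)/((2*n)) = (-10 + n)*(1/(2*n)) = (-10 + n)/(2*n))
A((-1 + 5)/(-4 + 9))*(246 - 332) = ((-10 + (-1 + 5)/(-4 + 9))/(2*(((-1 + 5)/(-4 + 9)))))*(246 - 332) = ((-10 + 4/5)/(2*((4/5))))*(-86) = ((-10 + 4*(⅕))/(2*((4*(⅕)))))*(-86) = ((-10 + ⅘)/(2*(⅘)))*(-86) = ((½)*(5/4)*(-46/5))*(-86) = -23/4*(-86) = 989/2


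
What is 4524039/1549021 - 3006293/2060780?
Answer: 4666238101267/3192191496380 ≈ 1.4618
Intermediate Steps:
4524039/1549021 - 3006293/2060780 = 4666238101267/3192191496380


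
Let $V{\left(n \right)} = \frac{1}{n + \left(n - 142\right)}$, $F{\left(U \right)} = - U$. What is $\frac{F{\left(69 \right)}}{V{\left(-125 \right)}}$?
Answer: $27048$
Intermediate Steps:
$V{\left(n \right)} = \frac{1}{-142 + 2 n}$ ($V{\left(n \right)} = \frac{1}{n + \left(-142 + n\right)} = \frac{1}{-142 + 2 n}$)
$\frac{F{\left(69 \right)}}{V{\left(-125 \right)}} = \frac{\left(-1\right) 69}{\frac{1}{2} \frac{1}{-71 - 125}} = - \frac{69}{\frac{1}{2} \frac{1}{-196}} = - \frac{69}{\frac{1}{2} \left(- \frac{1}{196}\right)} = - \frac{69}{- \frac{1}{392}} = \left(-69\right) \left(-392\right) = 27048$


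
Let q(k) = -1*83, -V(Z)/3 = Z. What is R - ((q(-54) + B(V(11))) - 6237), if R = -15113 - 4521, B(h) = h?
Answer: -13281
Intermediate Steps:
V(Z) = -3*Z
q(k) = -83
R = -19634
R - ((q(-54) + B(V(11))) - 6237) = -19634 - ((-83 - 3*11) - 6237) = -19634 - ((-83 - 33) - 6237) = -19634 - (-116 - 6237) = -19634 - 1*(-6353) = -19634 + 6353 = -13281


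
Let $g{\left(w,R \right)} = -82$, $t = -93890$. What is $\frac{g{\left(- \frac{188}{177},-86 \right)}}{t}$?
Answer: $\frac{1}{1145} \approx 0.00087336$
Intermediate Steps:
$\frac{g{\left(- \frac{188}{177},-86 \right)}}{t} = - \frac{82}{-93890} = \left(-82\right) \left(- \frac{1}{93890}\right) = \frac{1}{1145}$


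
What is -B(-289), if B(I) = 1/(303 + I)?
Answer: -1/14 ≈ -0.071429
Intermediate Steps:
-B(-289) = -1/(303 - 289) = -1/14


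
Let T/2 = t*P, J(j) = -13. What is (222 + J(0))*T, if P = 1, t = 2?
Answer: 836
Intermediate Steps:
T = 4 (T = 2*(2*1) = 2*2 = 4)
(222 + J(0))*T = (222 - 13)*4 = 209*4 = 836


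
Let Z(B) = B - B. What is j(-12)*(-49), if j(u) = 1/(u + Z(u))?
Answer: 49/12 ≈ 4.0833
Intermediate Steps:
Z(B) = 0
j(u) = 1/u (j(u) = 1/(u + 0) = 1/u)
j(-12)*(-49) = -49/(-12) = -1/12*(-49) = 49/12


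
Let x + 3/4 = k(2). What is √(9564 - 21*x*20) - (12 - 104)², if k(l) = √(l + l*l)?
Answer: -8464 + √(9879 - 420*√6) ≈ -8369.9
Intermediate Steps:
k(l) = √(l + l²)
x = -¾ + √6 (x = -¾ + √(2*(1 + 2)) = -¾ + √(2*3) = -¾ + √6 ≈ 1.6995)
√(9564 - 21*x*20) - (12 - 104)² = √(9564 - 21*(-¾ + √6)*20) - (12 - 104)² = √(9564 + (63/4 - 21*√6)*20) - 1*(-92)² = √(9564 + (315 - 420*√6)) - 1*8464 = √(9879 - 420*√6) - 8464 = -8464 + √(9879 - 420*√6)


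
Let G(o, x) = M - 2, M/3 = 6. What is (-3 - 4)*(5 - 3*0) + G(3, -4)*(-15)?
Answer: -275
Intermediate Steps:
M = 18 (M = 3*6 = 18)
G(o, x) = 16 (G(o, x) = 18 - 2 = 16)
(-3 - 4)*(5 - 3*0) + G(3, -4)*(-15) = (-3 - 4)*(5 - 3*0) + 16*(-15) = -7*(5 + 0) - 240 = -7*5 - 240 = -35 - 240 = -275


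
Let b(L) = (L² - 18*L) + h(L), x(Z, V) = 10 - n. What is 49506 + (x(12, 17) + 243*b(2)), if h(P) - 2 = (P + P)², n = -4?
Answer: 46118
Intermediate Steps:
x(Z, V) = 14 (x(Z, V) = 10 - 1*(-4) = 10 + 4 = 14)
h(P) = 2 + 4*P² (h(P) = 2 + (P + P)² = 2 + (2*P)² = 2 + 4*P²)
b(L) = 2 - 18*L + 5*L² (b(L) = (L² - 18*L) + (2 + 4*L²) = 2 - 18*L + 5*L²)
49506 + (x(12, 17) + 243*b(2)) = 49506 + (14 + 243*(2 - 18*2 + 5*2²)) = 49506 + (14 + 243*(2 - 36 + 5*4)) = 49506 + (14 + 243*(2 - 36 + 20)) = 49506 + (14 + 243*(-14)) = 49506 + (14 - 3402) = 49506 - 3388 = 46118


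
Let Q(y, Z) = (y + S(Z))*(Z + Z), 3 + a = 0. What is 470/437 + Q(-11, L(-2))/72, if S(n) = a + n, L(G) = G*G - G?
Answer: -338/1311 ≈ -0.25782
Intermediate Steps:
L(G) = G² - G
a = -3 (a = -3 + 0 = -3)
S(n) = -3 + n
Q(y, Z) = 2*Z*(-3 + Z + y) (Q(y, Z) = (y + (-3 + Z))*(Z + Z) = (-3 + Z + y)*(2*Z) = 2*Z*(-3 + Z + y))
470/437 + Q(-11, L(-2))/72 = 470/437 + (2*(-2*(-1 - 2))*(-3 - 2*(-1 - 2) - 11))/72 = 470*(1/437) + (2*(-2*(-3))*(-3 - 2*(-3) - 11))*(1/72) = 470/437 + (2*6*(-3 + 6 - 11))*(1/72) = 470/437 + (2*6*(-8))*(1/72) = 470/437 - 96*1/72 = 470/437 - 4/3 = -338/1311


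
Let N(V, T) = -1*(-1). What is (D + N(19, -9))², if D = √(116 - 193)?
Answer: (1 + I*√77)² ≈ -76.0 + 17.55*I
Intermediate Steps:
N(V, T) = 1
D = I*√77 (D = √(-77) = I*√77 ≈ 8.775*I)
(D + N(19, -9))² = (I*√77 + 1)² = (1 + I*√77)²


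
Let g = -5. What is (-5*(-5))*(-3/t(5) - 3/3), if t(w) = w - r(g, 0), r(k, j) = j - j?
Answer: -40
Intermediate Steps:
r(k, j) = 0
t(w) = w (t(w) = w - 1*0 = w + 0 = w)
(-5*(-5))*(-3/t(5) - 3/3) = (-5*(-5))*(-3/5 - 3/3) = 25*(-3*1/5 - 3*1/3) = 25*(-3/5 - 1) = 25*(-8/5) = -40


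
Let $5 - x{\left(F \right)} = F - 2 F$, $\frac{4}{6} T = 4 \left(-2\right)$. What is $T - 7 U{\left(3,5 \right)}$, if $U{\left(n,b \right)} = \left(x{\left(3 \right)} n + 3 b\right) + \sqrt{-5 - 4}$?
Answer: $-285 - 21 i \approx -285.0 - 21.0 i$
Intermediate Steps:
$T = -12$ ($T = \frac{3 \cdot 4 \left(-2\right)}{2} = \frac{3}{2} \left(-8\right) = -12$)
$x{\left(F \right)} = 5 + F$ ($x{\left(F \right)} = 5 - \left(F - 2 F\right) = 5 - - F = 5 + F$)
$U{\left(n,b \right)} = 3 i + 3 b + 8 n$ ($U{\left(n,b \right)} = \left(\left(5 + 3\right) n + 3 b\right) + \sqrt{-5 - 4} = \left(8 n + 3 b\right) + \sqrt{-9} = \left(3 b + 8 n\right) + 3 i = 3 i + 3 b + 8 n$)
$T - 7 U{\left(3,5 \right)} = -12 - 7 \left(3 i + 3 \cdot 5 + 8 \cdot 3\right) = -12 - 7 \left(3 i + 15 + 24\right) = -12 - 7 \left(39 + 3 i\right) = -12 - \left(273 + 21 i\right) = -285 - 21 i$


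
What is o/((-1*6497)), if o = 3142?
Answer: -3142/6497 ≈ -0.48361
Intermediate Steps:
o/((-1*6497)) = 3142/((-1*6497)) = 3142/(-6497) = 3142*(-1/6497) = -3142/6497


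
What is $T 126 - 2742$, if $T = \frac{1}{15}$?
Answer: $- \frac{13668}{5} \approx -2733.6$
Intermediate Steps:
$T = \frac{1}{15} \approx 0.066667$
$T 126 - 2742 = \frac{1}{15} \cdot 126 - 2742 = \frac{42}{5} - 2742 = - \frac{13668}{5}$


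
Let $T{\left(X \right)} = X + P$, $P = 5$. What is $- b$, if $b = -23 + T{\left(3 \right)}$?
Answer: $15$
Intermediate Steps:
$T{\left(X \right)} = 5 + X$ ($T{\left(X \right)} = X + 5 = 5 + X$)
$b = -15$ ($b = -23 + \left(5 + 3\right) = -23 + 8 = -15$)
$- b = \left(-1\right) \left(-15\right) = 15$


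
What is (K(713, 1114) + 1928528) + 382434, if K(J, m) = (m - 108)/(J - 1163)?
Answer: 519965947/225 ≈ 2.3110e+6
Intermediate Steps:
K(J, m) = (-108 + m)/(-1163 + J)
(K(713, 1114) + 1928528) + 382434 = ((-108 + 1114)/(-1163 + 713) + 1928528) + 382434 = (1006/(-450) + 1928528) + 382434 = (-1/450*1006 + 1928528) + 382434 = (-503/225 + 1928528) + 382434 = 433918297/225 + 382434 = 519965947/225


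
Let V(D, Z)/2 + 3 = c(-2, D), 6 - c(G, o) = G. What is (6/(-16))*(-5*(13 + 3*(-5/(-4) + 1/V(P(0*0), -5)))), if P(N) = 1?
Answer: 1023/32 ≈ 31.969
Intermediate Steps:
c(G, o) = 6 - G
V(D, Z) = 10 (V(D, Z) = -6 + 2*(6 - 1*(-2)) = -6 + 2*(6 + 2) = -6 + 2*8 = -6 + 16 = 10)
(6/(-16))*(-5*(13 + 3*(-5/(-4) + 1/V(P(0*0), -5)))) = (6/(-16))*(-5*(13 + 3*(-5/(-4) + 1/10))) = (6*(-1/16))*(-5*(13 + 3*(-5*(-1/4) + 1*(1/10)))) = -(-15)*(13 + 3*(5/4 + 1/10))/8 = -(-15)*(13 + 3*(27/20))/8 = -(-15)*(13 + 81/20)/8 = -(-15)*341/(8*20) = -3/8*(-341/4) = 1023/32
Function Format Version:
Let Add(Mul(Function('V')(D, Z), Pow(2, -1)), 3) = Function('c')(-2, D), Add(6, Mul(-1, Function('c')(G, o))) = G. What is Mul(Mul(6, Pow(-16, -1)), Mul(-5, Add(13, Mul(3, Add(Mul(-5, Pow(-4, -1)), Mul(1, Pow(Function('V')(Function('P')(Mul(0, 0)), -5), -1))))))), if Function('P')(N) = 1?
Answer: Rational(1023, 32) ≈ 31.969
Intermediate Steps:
Function('c')(G, o) = Add(6, Mul(-1, G))
Function('V')(D, Z) = 10 (Function('V')(D, Z) = Add(-6, Mul(2, Add(6, Mul(-1, -2)))) = Add(-6, Mul(2, Add(6, 2))) = Add(-6, Mul(2, 8)) = Add(-6, 16) = 10)
Mul(Mul(6, Pow(-16, -1)), Mul(-5, Add(13, Mul(3, Add(Mul(-5, Pow(-4, -1)), Mul(1, Pow(Function('V')(Function('P')(Mul(0, 0)), -5), -1))))))) = Mul(Mul(6, Pow(-16, -1)), Mul(-5, Add(13, Mul(3, Add(Mul(-5, Pow(-4, -1)), Mul(1, Pow(10, -1))))))) = Mul(Mul(6, Rational(-1, 16)), Mul(-5, Add(13, Mul(3, Add(Mul(-5, Rational(-1, 4)), Mul(1, Rational(1, 10))))))) = Mul(Rational(-3, 8), Mul(-5, Add(13, Mul(3, Add(Rational(5, 4), Rational(1, 10)))))) = Mul(Rational(-3, 8), Mul(-5, Add(13, Mul(3, Rational(27, 20))))) = Mul(Rational(-3, 8), Mul(-5, Add(13, Rational(81, 20)))) = Mul(Rational(-3, 8), Mul(-5, Rational(341, 20))) = Mul(Rational(-3, 8), Rational(-341, 4)) = Rational(1023, 32)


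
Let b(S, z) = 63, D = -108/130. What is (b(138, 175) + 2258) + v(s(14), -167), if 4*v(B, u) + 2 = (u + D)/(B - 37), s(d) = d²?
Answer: 95918561/41340 ≈ 2320.2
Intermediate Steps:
D = -54/65 (D = -108*1/130 = -54/65 ≈ -0.83077)
v(B, u) = -½ + (-54/65 + u)/(4*(-37 + B)) (v(B, u) = -½ + ((u - 54/65)/(B - 37))/4 = -½ + ((-54/65 + u)/(-37 + B))/4 = -½ + (-54/65 + u)/(4*(-37 + B)))
(b(138, 175) + 2258) + v(s(14), -167) = (63 + 2258) + (4756 - 130*14² + 65*(-167))/(260*(-37 + 14²)) = 2321 + (4756 - 130*196 - 10855)/(260*(-37 + 196)) = 2321 + (1/260)*(4756 - 25480 - 10855)/159 = 2321 + (1/260)*(1/159)*(-31579) = 2321 - 31579/41340 = 95918561/41340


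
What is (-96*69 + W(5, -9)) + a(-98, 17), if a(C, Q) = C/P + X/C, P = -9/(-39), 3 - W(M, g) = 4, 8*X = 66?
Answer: -8290507/1176 ≈ -7049.8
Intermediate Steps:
X = 33/4 (X = (⅛)*66 = 33/4 ≈ 8.2500)
W(M, g) = -1 (W(M, g) = 3 - 1*4 = 3 - 4 = -1)
P = 3/13 (P = -9*(-1/39) = 3/13 ≈ 0.23077)
a(C, Q) = 13*C/3 + 33/(4*C) (a(C, Q) = C/(3/13) + 33/(4*C) = C*(13/3) + 33/(4*C) = 13*C/3 + 33/(4*C))
(-96*69 + W(5, -9)) + a(-98, 17) = (-96*69 - 1) + (1/12)*(99 + 52*(-98)²)/(-98) = (-6624 - 1) + (1/12)*(-1/98)*(99 + 52*9604) = -6625 + (1/12)*(-1/98)*(99 + 499408) = -6625 + (1/12)*(-1/98)*499507 = -6625 - 499507/1176 = -8290507/1176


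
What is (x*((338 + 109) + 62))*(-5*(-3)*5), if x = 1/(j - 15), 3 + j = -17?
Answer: -7635/7 ≈ -1090.7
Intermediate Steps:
j = -20 (j = -3 - 17 = -20)
x = -1/35 (x = 1/(-20 - 15) = 1/(-35) = -1/35 ≈ -0.028571)
(x*((338 + 109) + 62))*(-5*(-3)*5) = (-((338 + 109) + 62)/35)*(-5*(-3)*5) = (-(447 + 62)/35)*(15*5) = -1/35*509*75 = -509/35*75 = -7635/7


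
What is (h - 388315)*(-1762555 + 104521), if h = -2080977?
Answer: 4094170091928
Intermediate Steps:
(h - 388315)*(-1762555 + 104521) = (-2080977 - 388315)*(-1762555 + 104521) = -2469292*(-1658034) = 4094170091928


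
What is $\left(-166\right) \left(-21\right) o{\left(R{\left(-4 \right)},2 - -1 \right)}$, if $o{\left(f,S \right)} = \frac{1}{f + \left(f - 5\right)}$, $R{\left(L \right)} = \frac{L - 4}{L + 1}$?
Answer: $10458$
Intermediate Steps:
$R{\left(L \right)} = \frac{-4 + L}{1 + L}$
$o{\left(f,S \right)} = \frac{1}{-5 + 2 f}$ ($o{\left(f,S \right)} = \frac{1}{f + \left(-5 + f\right)} = \frac{1}{-5 + 2 f}$)
$\left(-166\right) \left(-21\right) o{\left(R{\left(-4 \right)},2 - -1 \right)} = \frac{\left(-166\right) \left(-21\right)}{-5 + 2 \frac{-4 - 4}{1 - 4}} = \frac{3486}{-5 + 2 \frac{1}{-3} \left(-8\right)} = \frac{3486}{-5 + 2 \left(\left(- \frac{1}{3}\right) \left(-8\right)\right)} = \frac{3486}{-5 + 2 \cdot \frac{8}{3}} = \frac{3486}{-5 + \frac{16}{3}} = 3486 \frac{1}{\frac{1}{3}} = 3486 \cdot 3 = 10458$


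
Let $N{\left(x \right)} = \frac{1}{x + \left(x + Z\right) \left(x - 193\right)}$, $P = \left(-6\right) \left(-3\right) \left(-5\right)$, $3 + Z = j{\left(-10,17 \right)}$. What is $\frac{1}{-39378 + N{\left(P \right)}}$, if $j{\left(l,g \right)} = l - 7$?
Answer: $- \frac{31040}{1222293119} \approx -2.5395 \cdot 10^{-5}$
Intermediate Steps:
$j{\left(l,g \right)} = -7 + l$
$Z = -20$ ($Z = -3 - 17 = -20$)
$P = -90$ ($P = 18 \left(-5\right) = -90$)
$N{\left(x \right)} = \frac{1}{x + \left(-193 + x\right) \left(-20 + x\right)}$ ($N{\left(x \right)} = \frac{1}{x + \left(x - 20\right) \left(x - 193\right)} = \frac{1}{x + \left(-20 + x\right) \left(-193 + x\right)} = \frac{1}{x + \left(-193 + x\right) \left(-20 + x\right)}$)
$\frac{1}{-39378 + N{\left(P \right)}} = \frac{1}{-39378 + \frac{1}{3860 + \left(-90\right)^{2} - -19080}} = \frac{1}{-39378 + \frac{1}{3860 + 8100 + 19080}} = \frac{1}{-39378 + \frac{1}{31040}} = \frac{1}{- \frac{1222293119}{31040}} = - \frac{31040}{1222293119}$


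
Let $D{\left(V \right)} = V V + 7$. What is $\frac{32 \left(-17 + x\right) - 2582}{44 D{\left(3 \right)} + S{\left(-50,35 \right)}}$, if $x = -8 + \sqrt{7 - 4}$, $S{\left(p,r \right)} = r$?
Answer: $- \frac{3382}{739} + \frac{32 \sqrt{3}}{739} \approx -4.5015$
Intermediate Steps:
$D{\left(V \right)} = 7 + V^{2}$ ($D{\left(V \right)} = V^{2} + 7 = 7 + V^{2}$)
$x = -8 + \sqrt{3} \approx -6.268$
$\frac{32 \left(-17 + x\right) - 2582}{44 D{\left(3 \right)} + S{\left(-50,35 \right)}} = \frac{32 \left(-17 - \left(8 - \sqrt{3}\right)\right) - 2582}{44 \left(7 + 3^{2}\right) + 35} = \frac{32 \left(-25 + \sqrt{3}\right) - 2582}{44 \left(7 + 9\right) + 35} = \frac{\left(-800 + 32 \sqrt{3}\right) - 2582}{44 \cdot 16 + 35} = \frac{-3382 + 32 \sqrt{3}}{704 + 35} = \frac{-3382 + 32 \sqrt{3}}{739} = \left(-3382 + 32 \sqrt{3}\right) \frac{1}{739} = - \frac{3382}{739} + \frac{32 \sqrt{3}}{739}$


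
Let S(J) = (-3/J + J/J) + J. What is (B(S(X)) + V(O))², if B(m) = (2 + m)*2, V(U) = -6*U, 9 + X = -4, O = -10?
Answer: 276676/169 ≈ 1637.1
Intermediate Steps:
X = -13 (X = -9 - 4 = -13)
S(J) = 1 + J - 3/J (S(J) = (-3/J + 1) + J = (1 - 3/J) + J = 1 + J - 3/J)
B(m) = 4 + 2*m
(B(S(X)) + V(O))² = ((4 + 2*(1 - 13 - 3/(-13))) - 6*(-10))² = ((4 + 2*(1 - 13 - 3*(-1/13))) + 60)² = ((4 + 2*(1 - 13 + 3/13)) + 60)² = ((4 + 2*(-153/13)) + 60)² = ((4 - 306/13) + 60)² = (-254/13 + 60)² = (526/13)² = 276676/169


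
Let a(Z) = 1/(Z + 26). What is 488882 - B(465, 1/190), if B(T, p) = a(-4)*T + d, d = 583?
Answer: 10742113/22 ≈ 4.8828e+5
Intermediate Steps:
a(Z) = 1/(26 + Z)
B(T, p) = 583 + T/22 (B(T, p) = T/(26 - 4) + 583 = T/22 + 583 = 583 + T/22)
488882 - B(465, 1/190) = 488882 - (583 + (1/22)*465) = 488882 - (583 + 465/22) = 488882 - 1*13291/22 = 488882 - 13291/22 = 10742113/22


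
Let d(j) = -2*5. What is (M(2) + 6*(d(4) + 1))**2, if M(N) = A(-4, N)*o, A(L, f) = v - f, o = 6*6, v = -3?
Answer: 54756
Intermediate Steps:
d(j) = -10
o = 36
A(L, f) = -3 - f
M(N) = -108 - 36*N (M(N) = (-3 - N)*36 = -108 - 36*N)
(M(2) + 6*(d(4) + 1))**2 = ((-108 - 36*2) + 6*(-10 + 1))**2 = ((-108 - 72) + 6*(-9))**2 = (-180 - 54)**2 = (-234)**2 = 54756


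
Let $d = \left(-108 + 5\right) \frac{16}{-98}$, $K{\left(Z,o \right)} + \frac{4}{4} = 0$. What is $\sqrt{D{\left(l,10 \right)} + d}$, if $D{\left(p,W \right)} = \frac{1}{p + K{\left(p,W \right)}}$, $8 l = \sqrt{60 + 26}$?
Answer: $\frac{2 \sqrt{-1550 + 206 \sqrt{86}}}{7 \sqrt{-8 + \sqrt{86}}} \approx 4.806$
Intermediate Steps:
$K{\left(Z,o \right)} = -1$ ($K{\left(Z,o \right)} = -1 + 0 = -1$)
$l = \frac{\sqrt{86}}{8}$ ($l = \frac{\sqrt{60 + 26}}{8} = \frac{\sqrt{86}}{8} \approx 1.1592$)
$D{\left(p,W \right)} = \frac{1}{-1 + p}$ ($D{\left(p,W \right)} = \frac{1}{p - 1} = \frac{1}{-1 + p}$)
$d = \frac{824}{49}$ ($d = - 103 \cdot 16 \left(- \frac{1}{98}\right) = \left(-103\right) \left(- \frac{8}{49}\right) = \frac{824}{49} \approx 16.816$)
$\sqrt{D{\left(l,10 \right)} + d} = \sqrt{\frac{1}{-1 + \frac{\sqrt{86}}{8}} + \frac{824}{49}} = \sqrt{\frac{824}{49} + \frac{1}{-1 + \frac{\sqrt{86}}{8}}}$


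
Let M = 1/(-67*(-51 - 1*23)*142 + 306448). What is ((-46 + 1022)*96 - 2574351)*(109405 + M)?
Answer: -91413792191134585/336828 ≈ -2.7140e+11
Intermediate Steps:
M = 1/1010484 (M = 1/(-67*(-51 - 23)*142 + 306448) = 1/(-67*(-74)*142 + 306448) = 1/(4958*142 + 306448) = 1/(704036 + 306448) = 1/1010484 ≈ 9.8962e-7)
((-46 + 1022)*96 - 2574351)*(109405 + M) = ((-46 + 1022)*96 - 2574351)*(109405 + 1/1010484) = (976*96 - 2574351)*(110552002021/1010484) = (93696 - 2574351)*(110552002021/1010484) = -2480655*110552002021/1010484 = -91413792191134585/336828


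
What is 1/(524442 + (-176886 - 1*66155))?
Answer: 1/281401 ≈ 3.5536e-6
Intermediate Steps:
1/(524442 + (-176886 - 1*66155)) = 1/(524442 + (-176886 - 66155)) = 1/(524442 - 243041) = 1/281401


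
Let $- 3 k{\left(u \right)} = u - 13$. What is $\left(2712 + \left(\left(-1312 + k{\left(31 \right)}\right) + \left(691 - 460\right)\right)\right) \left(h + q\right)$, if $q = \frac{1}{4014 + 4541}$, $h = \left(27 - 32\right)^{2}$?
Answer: $\frac{69509700}{1711} \approx 40625.0$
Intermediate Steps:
$h = 25$ ($h = \left(-5\right)^{2} = 25$)
$q = \frac{1}{8555} \approx 0.00011689$
$k{\left(u \right)} = \frac{13}{3} - \frac{u}{3}$ ($k{\left(u \right)} = - \frac{u - 13}{3} = - \frac{-13 + u}{3} = \frac{13}{3} - \frac{u}{3}$)
$\left(2712 + \left(\left(-1312 + k{\left(31 \right)}\right) + \left(691 - 460\right)\right)\right) \left(h + q\right) = \left(2712 + \left(\left(-1312 + \left(\frac{13}{3} - \frac{31}{3}\right)\right) + \left(691 - 460\right)\right)\right) \left(25 + \frac{1}{8555}\right) = \left(2712 + \left(\left(-1312 + \left(\frac{13}{3} - \frac{31}{3}\right)\right) + \left(691 - 460\right)\right)\right) \frac{213876}{8555} = \left(2712 + \left(\left(-1312 - 6\right) + 231\right)\right) \frac{213876}{8555} = \left(2712 + \left(-1318 + 231\right)\right) \frac{213876}{8555} = \left(2712 - 1087\right) \frac{213876}{8555} = 1625 \cdot \frac{213876}{8555} = \frac{69509700}{1711}$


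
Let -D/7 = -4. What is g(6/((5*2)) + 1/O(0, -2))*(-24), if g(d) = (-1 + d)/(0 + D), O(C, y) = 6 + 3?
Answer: 26/105 ≈ 0.24762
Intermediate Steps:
D = 28 (D = -7*(-4) = 28)
O(C, y) = 9
g(d) = -1/28 + d/28 (g(d) = (-1 + d)/(0 + 28) = (-1 + d)/28 = (-1 + d)*(1/28) = -1/28 + d/28)
g(6/((5*2)) + 1/O(0, -2))*(-24) = (-1/28 + (6/((5*2)) + 1/9)/28)*(-24) = (-1/28 + (6/10 + 1*(⅑))/28)*(-24) = (-1/28 + (6*(⅒) + ⅑)/28)*(-24) = (-1/28 + (⅗ + ⅑)/28)*(-24) = (-1/28 + (1/28)*(32/45))*(-24) = (-1/28 + 8/315)*(-24) = -13/1260*(-24) = 26/105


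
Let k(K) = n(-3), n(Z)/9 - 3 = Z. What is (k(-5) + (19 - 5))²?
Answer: 196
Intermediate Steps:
n(Z) = 27 + 9*Z
k(K) = 0 (k(K) = 27 + 9*(-3) = 27 - 27 = 0)
(k(-5) + (19 - 5))² = (0 + (19 - 5))² = (0 + 14)² = 14² = 196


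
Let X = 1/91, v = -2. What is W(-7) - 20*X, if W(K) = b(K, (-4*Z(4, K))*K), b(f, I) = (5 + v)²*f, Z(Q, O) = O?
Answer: -5753/91 ≈ -63.220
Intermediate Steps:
X = 1/91 ≈ 0.010989
b(f, I) = 9*f (b(f, I) = (5 - 2)²*f = 3²*f = 9*f)
W(K) = 9*K
W(-7) - 20*X = 9*(-7) - 20*1/91 = -63 - 20/91 = -5753/91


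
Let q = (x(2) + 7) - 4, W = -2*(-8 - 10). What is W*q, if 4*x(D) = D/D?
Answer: 117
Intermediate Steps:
x(D) = ¼ (x(D) = (D/D)/4 = (¼)*1 = ¼)
W = 36 (W = -2*(-18) = 36)
q = 13/4 (q = (¼ + 7) - 4 = 29/4 - 4 = 13/4 ≈ 3.2500)
W*q = 36*(13/4) = 117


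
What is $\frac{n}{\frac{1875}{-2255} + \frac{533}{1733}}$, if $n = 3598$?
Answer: $- \frac{1406067817}{204746} \approx -6867.4$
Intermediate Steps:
$\frac{n}{\frac{1875}{-2255} + \frac{533}{1733}} = \frac{3598}{\frac{1875}{-2255} + \frac{533}{1733}} = \frac{3598}{1875 \left(- \frac{1}{2255}\right) + 533 \cdot \frac{1}{1733}} = \frac{3598}{- \frac{375}{451} + \frac{533}{1733}} = \frac{3598}{- \frac{409492}{781583}} = 3598 \left(- \frac{781583}{409492}\right) = - \frac{1406067817}{204746}$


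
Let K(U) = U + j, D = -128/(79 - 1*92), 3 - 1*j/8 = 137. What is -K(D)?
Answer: 13808/13 ≈ 1062.2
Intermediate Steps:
j = -1072 (j = 24 - 8*137 = 24 - 1096 = -1072)
D = 128/13 (D = -128/(79 - 92) = -128/(-13) = -128*(-1/13) = 128/13 ≈ 9.8462)
K(U) = -1072 + U (K(U) = U - 1072 = -1072 + U)
-K(D) = -(-1072 + 128/13) = -1*(-13808/13) = 13808/13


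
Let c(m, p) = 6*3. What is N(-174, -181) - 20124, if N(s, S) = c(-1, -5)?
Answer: -20106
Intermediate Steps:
c(m, p) = 18
N(s, S) = 18
N(-174, -181) - 20124 = 18 - 20124 = -20106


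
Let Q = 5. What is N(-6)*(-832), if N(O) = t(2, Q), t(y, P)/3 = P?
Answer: -12480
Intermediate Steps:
t(y, P) = 3*P
N(O) = 15 (N(O) = 3*5 = 15)
N(-6)*(-832) = 15*(-832) = -12480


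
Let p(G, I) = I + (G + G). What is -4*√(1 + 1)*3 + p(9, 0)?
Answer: 18 - 12*√2 ≈ 1.0294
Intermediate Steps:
p(G, I) = I + 2*G
-4*√(1 + 1)*3 + p(9, 0) = -4*√(1 + 1)*3 + (0 + 2*9) = -4*√2*3 + (0 + 18) = -12*√2 + 18 = 18 - 12*√2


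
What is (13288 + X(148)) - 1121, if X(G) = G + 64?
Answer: 12379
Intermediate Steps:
X(G) = 64 + G
(13288 + X(148)) - 1121 = (13288 + (64 + 148)) - 1121 = (13288 + 212) - 1121 = 13500 - 1121 = 12379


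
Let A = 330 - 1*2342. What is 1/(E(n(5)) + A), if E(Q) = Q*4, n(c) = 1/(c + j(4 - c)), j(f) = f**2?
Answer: -3/6034 ≈ -0.00049718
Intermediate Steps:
n(c) = 1/(c + (4 - c)**2)
E(Q) = 4*Q
A = -2012 (A = 330 - 2342 = -2012)
1/(E(n(5)) + A) = 1/(4/(5 + (-4 + 5)**2) - 2012) = 1/(4/(5 + 1**2) - 2012) = 1/(4/(5 + 1) - 2012) = 1/(4/6 - 2012) = 1/(4*(1/6) - 2012) = 1/(2/3 - 2012) = 1/(-6034/3) = -3/6034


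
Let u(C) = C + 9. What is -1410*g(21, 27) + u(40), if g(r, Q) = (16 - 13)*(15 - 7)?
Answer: -33791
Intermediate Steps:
g(r, Q) = 24 (g(r, Q) = 3*8 = 24)
u(C) = 9 + C
-1410*g(21, 27) + u(40) = -1410*24 + (9 + 40) = -33840 + 49 = -33791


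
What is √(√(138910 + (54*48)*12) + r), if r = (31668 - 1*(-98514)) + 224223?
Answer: √(354405 + 13*√1006) ≈ 595.67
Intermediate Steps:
r = 354405 (r = (31668 + 98514) + 224223 = 130182 + 224223 = 354405)
√(√(138910 + (54*48)*12) + r) = √(√(138910 + (54*48)*12) + 354405) = √(√(138910 + 2592*12) + 354405) = √(√(138910 + 31104) + 354405) = √(√170014 + 354405) = √(13*√1006 + 354405) = √(354405 + 13*√1006)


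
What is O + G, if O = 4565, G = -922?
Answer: 3643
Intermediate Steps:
O + G = 4565 - 922 = 3643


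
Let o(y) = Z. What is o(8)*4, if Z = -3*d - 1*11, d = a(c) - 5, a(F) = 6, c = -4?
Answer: -56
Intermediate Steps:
d = 1 (d = 6 - 5 = 1)
Z = -14 (Z = -3*1 - 1*11 = -3 - 11 = -14)
o(y) = -14
o(8)*4 = -14*4 = -56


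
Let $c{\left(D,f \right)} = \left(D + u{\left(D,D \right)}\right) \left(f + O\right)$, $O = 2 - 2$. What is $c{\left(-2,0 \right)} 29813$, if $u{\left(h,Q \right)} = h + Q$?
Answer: $0$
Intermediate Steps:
$u{\left(h,Q \right)} = Q + h$
$O = 0$
$c{\left(D,f \right)} = 3 D f$ ($c{\left(D,f \right)} = \left(D + \left(D + D\right)\right) \left(f + 0\right) = \left(D + 2 D\right) f = 3 D f$)
$c{\left(-2,0 \right)} 29813 = 3 \left(-2\right) 0 \cdot 29813 = 0 \cdot 29813 = 0$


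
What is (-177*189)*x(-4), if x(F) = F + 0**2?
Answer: 133812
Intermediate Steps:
x(F) = F (x(F) = F + 0 = F)
(-177*189)*x(-4) = -177*189*(-4) = -33453*(-4) = 133812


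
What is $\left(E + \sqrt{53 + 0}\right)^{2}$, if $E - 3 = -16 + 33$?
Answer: $\left(20 + \sqrt{53}\right)^{2} \approx 744.2$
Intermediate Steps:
$E = 20$ ($E = 3 + \left(-16 + 33\right) = 3 + 17 = 20$)
$\left(E + \sqrt{53 + 0}\right)^{2} = \left(20 + \sqrt{53 + 0}\right)^{2} = \left(20 + \sqrt{53}\right)^{2}$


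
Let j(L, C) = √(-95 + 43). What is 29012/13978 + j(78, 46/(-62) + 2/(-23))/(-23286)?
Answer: 14506/6989 - I*√13/11643 ≈ 2.0755 - 0.00030968*I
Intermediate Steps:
j(L, C) = 2*I*√13 (j(L, C) = √(-52) = 2*I*√13)
29012/13978 + j(78, 46/(-62) + 2/(-23))/(-23286) = 29012/13978 + (2*I*√13)/(-23286) = 29012*(1/13978) + (2*I*√13)*(-1/23286) = 14506/6989 - I*√13/11643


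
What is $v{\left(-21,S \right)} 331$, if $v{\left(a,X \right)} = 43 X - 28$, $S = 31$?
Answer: $431955$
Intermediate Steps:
$v{\left(a,X \right)} = -28 + 43 X$
$v{\left(-21,S \right)} 331 = \left(-28 + 43 \cdot 31\right) 331 = \left(-28 + 1333\right) 331 = 1305 \cdot 331 = 431955$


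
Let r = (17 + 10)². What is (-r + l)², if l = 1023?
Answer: 86436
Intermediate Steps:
r = 729 (r = 27² = 729)
(-r + l)² = (-1*729 + 1023)² = (-729 + 1023)² = 294² = 86436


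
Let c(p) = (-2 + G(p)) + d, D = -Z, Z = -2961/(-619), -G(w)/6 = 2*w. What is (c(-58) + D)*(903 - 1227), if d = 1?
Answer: -138427056/619 ≈ -2.2363e+5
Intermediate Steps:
G(w) = -12*w
Z = 2961/619 (Z = -2961*(-1/619) = 2961/619 ≈ 4.7835)
D = -2961/619 (D = -1*2961/619 = -2961/619 ≈ -4.7835)
c(p) = -1 - 12*p (c(p) = (-2 - 12*p) + 1 = -1 - 12*p)
(c(-58) + D)*(903 - 1227) = ((-1 - 12*(-58)) - 2961/619)*(903 - 1227) = ((-1 + 696) - 2961/619)*(-324) = (695 - 2961/619)*(-324) = (427244/619)*(-324) = -138427056/619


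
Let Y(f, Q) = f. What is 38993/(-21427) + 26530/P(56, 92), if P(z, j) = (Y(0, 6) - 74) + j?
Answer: 283878218/192843 ≈ 1472.1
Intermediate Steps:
P(z, j) = -74 + j (P(z, j) = (0 - 74) + j = -74 + j)
38993/(-21427) + 26530/P(56, 92) = 38993/(-21427) + 26530/(-74 + 92) = 38993*(-1/21427) + 26530/18 = -38993/21427 + 26530*(1/18) = -38993/21427 + 13265/9 = 283878218/192843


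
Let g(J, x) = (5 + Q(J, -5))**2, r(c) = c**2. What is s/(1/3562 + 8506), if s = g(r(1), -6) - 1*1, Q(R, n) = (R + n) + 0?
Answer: 0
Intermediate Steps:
Q(R, n) = R + n
g(J, x) = J**2 (g(J, x) = (5 + (J - 5))**2 = (5 + (-5 + J))**2 = J**2)
s = 0 (s = (1**2)**2 - 1*1 = 1**2 - 1 = 1 - 1 = 0)
s/(1/3562 + 8506) = 0/(1/3562 + 8506) = 0/(30298373/3562) = (3562/30298373)*0 = 0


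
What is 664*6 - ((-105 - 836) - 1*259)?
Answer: 5184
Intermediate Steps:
664*6 - ((-105 - 836) - 1*259) = 3984 - (-941 - 259) = 3984 - 1*(-1200) = 3984 + 1200 = 5184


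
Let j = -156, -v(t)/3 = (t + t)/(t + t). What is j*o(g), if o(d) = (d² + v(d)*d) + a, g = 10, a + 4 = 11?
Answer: -12012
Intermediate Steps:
v(t) = -3 (v(t) = -3*(t + t)/(t + t) = -3*2*t/(2*t) = -3*2*t*1/(2*t) = -3*1 = -3)
a = 7 (a = -4 + 11 = 7)
o(d) = 7 + d² - 3*d (o(d) = (d² - 3*d) + 7 = 7 + d² - 3*d)
j*o(g) = -156*(7 + 10² - 3*10) = -156*(7 + 100 - 30) = -156*77 = -12012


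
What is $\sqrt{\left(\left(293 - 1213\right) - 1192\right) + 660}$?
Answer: $22 i \sqrt{3} \approx 38.105 i$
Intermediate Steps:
$\sqrt{\left(\left(293 - 1213\right) - 1192\right) + 660} = \sqrt{\left(-920 - 1192\right) + 660} = \sqrt{-2112 + 660} = \sqrt{-1452} = 22 i \sqrt{3}$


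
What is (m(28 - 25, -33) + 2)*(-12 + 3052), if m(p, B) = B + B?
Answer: -194560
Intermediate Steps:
m(p, B) = 2*B
(m(28 - 25, -33) + 2)*(-12 + 3052) = (2*(-33) + 2)*(-12 + 3052) = (-66 + 2)*3040 = -64*3040 = -194560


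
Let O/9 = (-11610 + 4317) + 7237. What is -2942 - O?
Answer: -2438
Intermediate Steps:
O = -504 (O = 9*((-11610 + 4317) + 7237) = 9*(-7293 + 7237) = 9*(-56) = -504)
-2942 - O = -2942 - 1*(-504) = -2942 + 504 = -2438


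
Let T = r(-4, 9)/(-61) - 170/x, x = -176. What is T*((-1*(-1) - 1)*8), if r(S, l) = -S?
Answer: 0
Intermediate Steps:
T = 4833/5368 (T = -1*(-4)/(-61) - 170/(-176) = 4*(-1/61) - 170*(-1/176) = -4/61 + 85/88 = 4833/5368 ≈ 0.90034)
T*((-1*(-1) - 1)*8) = 4833*((-1*(-1) - 1)*8)/5368 = 4833*((1 - 1)*8)/5368 = 4833*(0*8)/5368 = (4833/5368)*0 = 0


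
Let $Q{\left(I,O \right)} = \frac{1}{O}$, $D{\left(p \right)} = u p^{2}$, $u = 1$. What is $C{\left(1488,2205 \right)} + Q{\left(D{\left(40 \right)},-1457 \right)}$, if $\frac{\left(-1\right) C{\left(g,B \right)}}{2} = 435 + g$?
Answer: $- \frac{5603623}{1457} \approx -3846.0$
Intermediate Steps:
$C{\left(g,B \right)} = -870 - 2 g$ ($C{\left(g,B \right)} = - 2 \left(435 + g\right) = -870 - 2 g$)
$D{\left(p \right)} = p^{2}$ ($D{\left(p \right)} = 1 p^{2} = p^{2}$)
$C{\left(1488,2205 \right)} + Q{\left(D{\left(40 \right)},-1457 \right)} = \left(-870 - 2976\right) + \frac{1}{-1457} = \left(-870 - 2976\right) - \frac{1}{1457} = -3846 - \frac{1}{1457} = - \frac{5603623}{1457}$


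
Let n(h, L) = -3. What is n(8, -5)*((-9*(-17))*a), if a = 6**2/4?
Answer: -4131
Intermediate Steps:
a = 9 (a = 36*(1/4) = 9)
n(8, -5)*((-9*(-17))*a) = -3*(-9*(-17))*9 = -459*9 = -3*1377 = -4131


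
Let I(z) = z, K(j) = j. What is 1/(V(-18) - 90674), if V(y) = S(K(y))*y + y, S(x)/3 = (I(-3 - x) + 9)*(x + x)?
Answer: -1/44036 ≈ -2.2709e-5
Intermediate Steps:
S(x) = 6*x*(6 - x) (S(x) = 3*(((-3 - x) + 9)*(x + x)) = 3*((6 - x)*(2*x)) = 3*(2*x*(6 - x)) = 6*x*(6 - x))
V(y) = y + 6*y²*(6 - y) (V(y) = (6*y*(6 - y))*y + y = 6*y²*(6 - y) + y = y + 6*y²*(6 - y))
1/(V(-18) - 90674) = 1/(-18*(1 - 6*(-18)*(-6 - 18)) - 90674) = 1/(-18*(1 - 6*(-18)*(-24)) - 90674) = 1/(-18*(1 - 2592) - 90674) = 1/(-18*(-2591) - 90674) = 1/(46638 - 90674) = 1/(-44036) = -1/44036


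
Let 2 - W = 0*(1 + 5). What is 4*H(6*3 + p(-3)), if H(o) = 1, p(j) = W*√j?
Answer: 4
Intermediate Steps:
W = 2 (W = 2 - 0*(1 + 5) = 2 - 0*6 = 2 - 1*0 = 2 + 0 = 2)
p(j) = 2*√j
4*H(6*3 + p(-3)) = 4*1 = 4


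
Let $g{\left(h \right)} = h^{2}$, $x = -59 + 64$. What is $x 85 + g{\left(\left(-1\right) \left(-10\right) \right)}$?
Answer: $525$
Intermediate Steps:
$x = 5$
$x 85 + g{\left(\left(-1\right) \left(-10\right) \right)} = 5 \cdot 85 + \left(\left(-1\right) \left(-10\right)\right)^{2} = 425 + 10^{2} = 425 + 100 = 525$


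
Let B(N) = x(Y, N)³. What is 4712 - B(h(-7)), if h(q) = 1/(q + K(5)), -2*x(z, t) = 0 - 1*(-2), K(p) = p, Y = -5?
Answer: 4713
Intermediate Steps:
x(z, t) = -1 (x(z, t) = -(0 - 1*(-2))/2 = -(0 + 2)/2 = -½*2 = -1)
h(q) = 1/(5 + q) (h(q) = 1/(q + 5) = 1/(5 + q))
B(N) = -1 (B(N) = (-1)³ = -1)
4712 - B(h(-7)) = 4712 - 1*(-1) = 4712 + 1 = 4713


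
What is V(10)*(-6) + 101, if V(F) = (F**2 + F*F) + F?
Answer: -1159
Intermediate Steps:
V(F) = F + 2*F**2 (V(F) = (F**2 + F**2) + F = 2*F**2 + F = F + 2*F**2)
V(10)*(-6) + 101 = (10*(1 + 2*10))*(-6) + 101 = (10*(1 + 20))*(-6) + 101 = (10*21)*(-6) + 101 = 210*(-6) + 101 = -1260 + 101 = -1159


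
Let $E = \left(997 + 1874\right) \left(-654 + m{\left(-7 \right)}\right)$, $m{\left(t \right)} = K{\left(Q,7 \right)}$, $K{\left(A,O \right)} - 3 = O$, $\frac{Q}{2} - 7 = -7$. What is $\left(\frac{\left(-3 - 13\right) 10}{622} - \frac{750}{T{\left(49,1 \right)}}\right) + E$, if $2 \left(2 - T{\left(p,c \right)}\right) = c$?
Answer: $- \frac{575170944}{311} \approx -1.8494 \cdot 10^{6}$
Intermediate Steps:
$Q = 0$ ($Q = 14 + 2 \left(-7\right) = 14 - 14 = 0$)
$K{\left(A,O \right)} = 3 + O$
$m{\left(t \right)} = 10$ ($m{\left(t \right)} = 3 + 7 = 10$)
$T{\left(p,c \right)} = 2 - \frac{c}{2}$
$E = -1848924$ ($E = \left(997 + 1874\right) \left(-654 + 10\right) = 2871 \left(-644\right) = -1848924$)
$\left(\frac{\left(-3 - 13\right) 10}{622} - \frac{750}{T{\left(49,1 \right)}}\right) + E = \left(\frac{\left(-3 - 13\right) 10}{622} - \frac{750}{2 - \frac{1}{2}}\right) - 1848924 = \left(\left(-16\right) 10 \cdot \frac{1}{622} - \frac{750}{2 - \frac{1}{2}}\right) - 1848924 = \left(\left(-160\right) \frac{1}{622} - \frac{750}{\frac{3}{2}}\right) - 1848924 = \left(- \frac{80}{311} - 500\right) - 1848924 = - \frac{155580}{311} - 1848924 = - \frac{575170944}{311}$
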